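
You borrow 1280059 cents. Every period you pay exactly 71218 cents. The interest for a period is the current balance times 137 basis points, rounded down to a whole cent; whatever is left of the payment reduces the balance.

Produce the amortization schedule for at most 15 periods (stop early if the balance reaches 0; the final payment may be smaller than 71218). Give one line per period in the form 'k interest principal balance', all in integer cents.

1. interest=⌊1280059·137/10000⌋=17536; principal=71218-17536=53682; balance=1280059-53682=1226377
2. interest=⌊1226377·137/10000⌋=16801; principal=71218-16801=54417; balance=1226377-54417=1171960
3. interest=⌊1171960·137/10000⌋=16055; principal=71218-16055=55163; balance=1171960-55163=1116797
4. interest=⌊1116797·137/10000⌋=15300; principal=71218-15300=55918; balance=1116797-55918=1060879
5. interest=⌊1060879·137/10000⌋=14534; principal=71218-14534=56684; balance=1060879-56684=1004195
6. interest=⌊1004195·137/10000⌋=13757; principal=71218-13757=57461; balance=1004195-57461=946734
7. interest=⌊946734·137/10000⌋=12970; principal=71218-12970=58248; balance=946734-58248=888486
8. interest=⌊888486·137/10000⌋=12172; principal=71218-12172=59046; balance=888486-59046=829440
9. interest=⌊829440·137/10000⌋=11363; principal=71218-11363=59855; balance=829440-59855=769585
10. interest=⌊769585·137/10000⌋=10543; principal=71218-10543=60675; balance=769585-60675=708910
11. interest=⌊708910·137/10000⌋=9712; principal=71218-9712=61506; balance=708910-61506=647404
12. interest=⌊647404·137/10000⌋=8869; principal=71218-8869=62349; balance=647404-62349=585055
13. interest=⌊585055·137/10000⌋=8015; principal=71218-8015=63203; balance=585055-63203=521852
14. interest=⌊521852·137/10000⌋=7149; principal=71218-7149=64069; balance=521852-64069=457783
15. interest=⌊457783·137/10000⌋=6271; principal=71218-6271=64947; balance=457783-64947=392836

1 17536 53682 1226377
2 16801 54417 1171960
3 16055 55163 1116797
4 15300 55918 1060879
5 14534 56684 1004195
6 13757 57461 946734
7 12970 58248 888486
8 12172 59046 829440
9 11363 59855 769585
10 10543 60675 708910
11 9712 61506 647404
12 8869 62349 585055
13 8015 63203 521852
14 7149 64069 457783
15 6271 64947 392836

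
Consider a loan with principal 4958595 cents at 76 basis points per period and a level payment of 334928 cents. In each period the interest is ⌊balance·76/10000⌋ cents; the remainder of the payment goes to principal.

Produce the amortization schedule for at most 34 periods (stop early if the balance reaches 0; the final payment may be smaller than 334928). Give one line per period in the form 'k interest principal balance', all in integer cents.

1. interest=⌊4958595·76/10000⌋=37685; principal=334928-37685=297243; balance=4958595-297243=4661352
2. interest=⌊4661352·76/10000⌋=35426; principal=334928-35426=299502; balance=4661352-299502=4361850
3. interest=⌊4361850·76/10000⌋=33150; principal=334928-33150=301778; balance=4361850-301778=4060072
4. interest=⌊4060072·76/10000⌋=30856; principal=334928-30856=304072; balance=4060072-304072=3756000
5. interest=⌊3756000·76/10000⌋=28545; principal=334928-28545=306383; balance=3756000-306383=3449617
6. interest=⌊3449617·76/10000⌋=26217; principal=334928-26217=308711; balance=3449617-308711=3140906
7. interest=⌊3140906·76/10000⌋=23870; principal=334928-23870=311058; balance=3140906-311058=2829848
8. interest=⌊2829848·76/10000⌋=21506; principal=334928-21506=313422; balance=2829848-313422=2516426
9. interest=⌊2516426·76/10000⌋=19124; principal=334928-19124=315804; balance=2516426-315804=2200622
10. interest=⌊2200622·76/10000⌋=16724; principal=334928-16724=318204; balance=2200622-318204=1882418
11. interest=⌊1882418·76/10000⌋=14306; principal=334928-14306=320622; balance=1882418-320622=1561796
12. interest=⌊1561796·76/10000⌋=11869; principal=334928-11869=323059; balance=1561796-323059=1238737
13. interest=⌊1238737·76/10000⌋=9414; principal=334928-9414=325514; balance=1238737-325514=913223
14. interest=⌊913223·76/10000⌋=6940; principal=334928-6940=327988; balance=913223-327988=585235
15. interest=⌊585235·76/10000⌋=4447; principal=334928-4447=330481; balance=585235-330481=254754
16. interest=⌊254754·76/10000⌋=1936; principal=min(334928-1936,254754)=254754; balance=254754-254754=0

1 37685 297243 4661352
2 35426 299502 4361850
3 33150 301778 4060072
4 30856 304072 3756000
5 28545 306383 3449617
6 26217 308711 3140906
7 23870 311058 2829848
8 21506 313422 2516426
9 19124 315804 2200622
10 16724 318204 1882418
11 14306 320622 1561796
12 11869 323059 1238737
13 9414 325514 913223
14 6940 327988 585235
15 4447 330481 254754
16 1936 254754 0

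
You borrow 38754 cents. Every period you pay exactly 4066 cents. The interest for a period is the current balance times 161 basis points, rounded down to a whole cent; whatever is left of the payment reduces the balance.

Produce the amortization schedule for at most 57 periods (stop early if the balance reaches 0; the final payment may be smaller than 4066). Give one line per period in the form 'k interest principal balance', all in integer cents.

1. interest=⌊38754·161/10000⌋=623; principal=4066-623=3443; balance=38754-3443=35311
2. interest=⌊35311·161/10000⌋=568; principal=4066-568=3498; balance=35311-3498=31813
3. interest=⌊31813·161/10000⌋=512; principal=4066-512=3554; balance=31813-3554=28259
4. interest=⌊28259·161/10000⌋=454; principal=4066-454=3612; balance=28259-3612=24647
5. interest=⌊24647·161/10000⌋=396; principal=4066-396=3670; balance=24647-3670=20977
6. interest=⌊20977·161/10000⌋=337; principal=4066-337=3729; balance=20977-3729=17248
7. interest=⌊17248·161/10000⌋=277; principal=4066-277=3789; balance=17248-3789=13459
8. interest=⌊13459·161/10000⌋=216; principal=4066-216=3850; balance=13459-3850=9609
9. interest=⌊9609·161/10000⌋=154; principal=4066-154=3912; balance=9609-3912=5697
10. interest=⌊5697·161/10000⌋=91; principal=4066-91=3975; balance=5697-3975=1722
11. interest=⌊1722·161/10000⌋=27; principal=min(4066-27,1722)=1722; balance=1722-1722=0

1 623 3443 35311
2 568 3498 31813
3 512 3554 28259
4 454 3612 24647
5 396 3670 20977
6 337 3729 17248
7 277 3789 13459
8 216 3850 9609
9 154 3912 5697
10 91 3975 1722
11 27 1722 0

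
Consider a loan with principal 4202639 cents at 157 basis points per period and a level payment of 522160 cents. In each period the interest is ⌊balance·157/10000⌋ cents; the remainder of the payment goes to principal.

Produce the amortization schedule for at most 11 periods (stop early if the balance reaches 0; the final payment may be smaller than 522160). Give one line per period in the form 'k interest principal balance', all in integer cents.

1 65981 456179 3746460
2 58819 463341 3283119
3 51544 470616 2812503
4 44156 478004 2334499
5 36651 485509 1848990
6 29029 493131 1355859
7 21286 500874 854985
8 13423 508737 346248
9 5436 346248 0

1. interest=⌊4202639·157/10000⌋=65981; principal=522160-65981=456179; balance=4202639-456179=3746460
2. interest=⌊3746460·157/10000⌋=58819; principal=522160-58819=463341; balance=3746460-463341=3283119
3. interest=⌊3283119·157/10000⌋=51544; principal=522160-51544=470616; balance=3283119-470616=2812503
4. interest=⌊2812503·157/10000⌋=44156; principal=522160-44156=478004; balance=2812503-478004=2334499
5. interest=⌊2334499·157/10000⌋=36651; principal=522160-36651=485509; balance=2334499-485509=1848990
6. interest=⌊1848990·157/10000⌋=29029; principal=522160-29029=493131; balance=1848990-493131=1355859
7. interest=⌊1355859·157/10000⌋=21286; principal=522160-21286=500874; balance=1355859-500874=854985
8. interest=⌊854985·157/10000⌋=13423; principal=522160-13423=508737; balance=854985-508737=346248
9. interest=⌊346248·157/10000⌋=5436; principal=min(522160-5436,346248)=346248; balance=346248-346248=0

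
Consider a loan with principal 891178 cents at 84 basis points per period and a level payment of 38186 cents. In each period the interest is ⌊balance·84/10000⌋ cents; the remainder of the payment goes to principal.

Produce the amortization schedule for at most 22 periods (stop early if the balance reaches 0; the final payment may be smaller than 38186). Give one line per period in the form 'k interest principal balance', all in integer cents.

1. interest=⌊891178·84/10000⌋=7485; principal=38186-7485=30701; balance=891178-30701=860477
2. interest=⌊860477·84/10000⌋=7228; principal=38186-7228=30958; balance=860477-30958=829519
3. interest=⌊829519·84/10000⌋=6967; principal=38186-6967=31219; balance=829519-31219=798300
4. interest=⌊798300·84/10000⌋=6705; principal=38186-6705=31481; balance=798300-31481=766819
5. interest=⌊766819·84/10000⌋=6441; principal=38186-6441=31745; balance=766819-31745=735074
6. interest=⌊735074·84/10000⌋=6174; principal=38186-6174=32012; balance=735074-32012=703062
7. interest=⌊703062·84/10000⌋=5905; principal=38186-5905=32281; balance=703062-32281=670781
8. interest=⌊670781·84/10000⌋=5634; principal=38186-5634=32552; balance=670781-32552=638229
9. interest=⌊638229·84/10000⌋=5361; principal=38186-5361=32825; balance=638229-32825=605404
10. interest=⌊605404·84/10000⌋=5085; principal=38186-5085=33101; balance=605404-33101=572303
11. interest=⌊572303·84/10000⌋=4807; principal=38186-4807=33379; balance=572303-33379=538924
12. interest=⌊538924·84/10000⌋=4526; principal=38186-4526=33660; balance=538924-33660=505264
13. interest=⌊505264·84/10000⌋=4244; principal=38186-4244=33942; balance=505264-33942=471322
14. interest=⌊471322·84/10000⌋=3959; principal=38186-3959=34227; balance=471322-34227=437095
15. interest=⌊437095·84/10000⌋=3671; principal=38186-3671=34515; balance=437095-34515=402580
16. interest=⌊402580·84/10000⌋=3381; principal=38186-3381=34805; balance=402580-34805=367775
17. interest=⌊367775·84/10000⌋=3089; principal=38186-3089=35097; balance=367775-35097=332678
18. interest=⌊332678·84/10000⌋=2794; principal=38186-2794=35392; balance=332678-35392=297286
19. interest=⌊297286·84/10000⌋=2497; principal=38186-2497=35689; balance=297286-35689=261597
20. interest=⌊261597·84/10000⌋=2197; principal=38186-2197=35989; balance=261597-35989=225608
21. interest=⌊225608·84/10000⌋=1895; principal=38186-1895=36291; balance=225608-36291=189317
22. interest=⌊189317·84/10000⌋=1590; principal=38186-1590=36596; balance=189317-36596=152721

1 7485 30701 860477
2 7228 30958 829519
3 6967 31219 798300
4 6705 31481 766819
5 6441 31745 735074
6 6174 32012 703062
7 5905 32281 670781
8 5634 32552 638229
9 5361 32825 605404
10 5085 33101 572303
11 4807 33379 538924
12 4526 33660 505264
13 4244 33942 471322
14 3959 34227 437095
15 3671 34515 402580
16 3381 34805 367775
17 3089 35097 332678
18 2794 35392 297286
19 2497 35689 261597
20 2197 35989 225608
21 1895 36291 189317
22 1590 36596 152721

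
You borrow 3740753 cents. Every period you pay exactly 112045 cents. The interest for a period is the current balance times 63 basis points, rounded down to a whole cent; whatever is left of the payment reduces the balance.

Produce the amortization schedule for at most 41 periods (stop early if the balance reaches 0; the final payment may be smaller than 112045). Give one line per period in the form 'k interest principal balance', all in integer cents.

1 23566 88479 3652274
2 23009 89036 3563238
3 22448 89597 3473641
4 21883 90162 3383479
5 21315 90730 3292749
6 20744 91301 3201448
7 20169 91876 3109572
8 19590 92455 3017117
9 19007 93038 2924079
10 18421 93624 2830455
11 17831 94214 2736241
12 17238 94807 2641434
13 16641 95404 2546030
14 16039 96006 2450024
15 15435 96610 2353414
16 14826 97219 2256195
17 14214 97831 2158364
18 13597 98448 2059916
19 12977 99068 1960848
20 12353 99692 1861156
21 11725 100320 1760836
22 11093 100952 1659884
23 10457 101588 1558296
24 9817 102228 1456068
25 9173 102872 1353196
26 8525 103520 1249676
27 7872 104173 1145503
28 7216 104829 1040674
29 6556 105489 935185
30 5891 106154 829031
31 5222 106823 722208
32 4549 107496 614712
33 3872 108173 506539
34 3191 108854 397685
35 2505 109540 288145
36 1815 110230 177915
37 1120 110925 66990
38 422 66990 0

1. interest=⌊3740753·63/10000⌋=23566; principal=112045-23566=88479; balance=3740753-88479=3652274
2. interest=⌊3652274·63/10000⌋=23009; principal=112045-23009=89036; balance=3652274-89036=3563238
3. interest=⌊3563238·63/10000⌋=22448; principal=112045-22448=89597; balance=3563238-89597=3473641
4. interest=⌊3473641·63/10000⌋=21883; principal=112045-21883=90162; balance=3473641-90162=3383479
5. interest=⌊3383479·63/10000⌋=21315; principal=112045-21315=90730; balance=3383479-90730=3292749
6. interest=⌊3292749·63/10000⌋=20744; principal=112045-20744=91301; balance=3292749-91301=3201448
7. interest=⌊3201448·63/10000⌋=20169; principal=112045-20169=91876; balance=3201448-91876=3109572
8. interest=⌊3109572·63/10000⌋=19590; principal=112045-19590=92455; balance=3109572-92455=3017117
9. interest=⌊3017117·63/10000⌋=19007; principal=112045-19007=93038; balance=3017117-93038=2924079
10. interest=⌊2924079·63/10000⌋=18421; principal=112045-18421=93624; balance=2924079-93624=2830455
11. interest=⌊2830455·63/10000⌋=17831; principal=112045-17831=94214; balance=2830455-94214=2736241
12. interest=⌊2736241·63/10000⌋=17238; principal=112045-17238=94807; balance=2736241-94807=2641434
13. interest=⌊2641434·63/10000⌋=16641; principal=112045-16641=95404; balance=2641434-95404=2546030
14. interest=⌊2546030·63/10000⌋=16039; principal=112045-16039=96006; balance=2546030-96006=2450024
15. interest=⌊2450024·63/10000⌋=15435; principal=112045-15435=96610; balance=2450024-96610=2353414
16. interest=⌊2353414·63/10000⌋=14826; principal=112045-14826=97219; balance=2353414-97219=2256195
17. interest=⌊2256195·63/10000⌋=14214; principal=112045-14214=97831; balance=2256195-97831=2158364
18. interest=⌊2158364·63/10000⌋=13597; principal=112045-13597=98448; balance=2158364-98448=2059916
19. interest=⌊2059916·63/10000⌋=12977; principal=112045-12977=99068; balance=2059916-99068=1960848
20. interest=⌊1960848·63/10000⌋=12353; principal=112045-12353=99692; balance=1960848-99692=1861156
21. interest=⌊1861156·63/10000⌋=11725; principal=112045-11725=100320; balance=1861156-100320=1760836
22. interest=⌊1760836·63/10000⌋=11093; principal=112045-11093=100952; balance=1760836-100952=1659884
23. interest=⌊1659884·63/10000⌋=10457; principal=112045-10457=101588; balance=1659884-101588=1558296
24. interest=⌊1558296·63/10000⌋=9817; principal=112045-9817=102228; balance=1558296-102228=1456068
25. interest=⌊1456068·63/10000⌋=9173; principal=112045-9173=102872; balance=1456068-102872=1353196
26. interest=⌊1353196·63/10000⌋=8525; principal=112045-8525=103520; balance=1353196-103520=1249676
27. interest=⌊1249676·63/10000⌋=7872; principal=112045-7872=104173; balance=1249676-104173=1145503
28. interest=⌊1145503·63/10000⌋=7216; principal=112045-7216=104829; balance=1145503-104829=1040674
29. interest=⌊1040674·63/10000⌋=6556; principal=112045-6556=105489; balance=1040674-105489=935185
30. interest=⌊935185·63/10000⌋=5891; principal=112045-5891=106154; balance=935185-106154=829031
31. interest=⌊829031·63/10000⌋=5222; principal=112045-5222=106823; balance=829031-106823=722208
32. interest=⌊722208·63/10000⌋=4549; principal=112045-4549=107496; balance=722208-107496=614712
33. interest=⌊614712·63/10000⌋=3872; principal=112045-3872=108173; balance=614712-108173=506539
34. interest=⌊506539·63/10000⌋=3191; principal=112045-3191=108854; balance=506539-108854=397685
35. interest=⌊397685·63/10000⌋=2505; principal=112045-2505=109540; balance=397685-109540=288145
36. interest=⌊288145·63/10000⌋=1815; principal=112045-1815=110230; balance=288145-110230=177915
37. interest=⌊177915·63/10000⌋=1120; principal=112045-1120=110925; balance=177915-110925=66990
38. interest=⌊66990·63/10000⌋=422; principal=min(112045-422,66990)=66990; balance=66990-66990=0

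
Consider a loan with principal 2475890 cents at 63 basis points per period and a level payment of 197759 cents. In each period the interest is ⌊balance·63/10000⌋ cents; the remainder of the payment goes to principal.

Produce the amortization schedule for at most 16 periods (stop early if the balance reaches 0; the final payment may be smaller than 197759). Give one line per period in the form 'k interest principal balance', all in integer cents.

1. interest=⌊2475890·63/10000⌋=15598; principal=197759-15598=182161; balance=2475890-182161=2293729
2. interest=⌊2293729·63/10000⌋=14450; principal=197759-14450=183309; balance=2293729-183309=2110420
3. interest=⌊2110420·63/10000⌋=13295; principal=197759-13295=184464; balance=2110420-184464=1925956
4. interest=⌊1925956·63/10000⌋=12133; principal=197759-12133=185626; balance=1925956-185626=1740330
5. interest=⌊1740330·63/10000⌋=10964; principal=197759-10964=186795; balance=1740330-186795=1553535
6. interest=⌊1553535·63/10000⌋=9787; principal=197759-9787=187972; balance=1553535-187972=1365563
7. interest=⌊1365563·63/10000⌋=8603; principal=197759-8603=189156; balance=1365563-189156=1176407
8. interest=⌊1176407·63/10000⌋=7411; principal=197759-7411=190348; balance=1176407-190348=986059
9. interest=⌊986059·63/10000⌋=6212; principal=197759-6212=191547; balance=986059-191547=794512
10. interest=⌊794512·63/10000⌋=5005; principal=197759-5005=192754; balance=794512-192754=601758
11. interest=⌊601758·63/10000⌋=3791; principal=197759-3791=193968; balance=601758-193968=407790
12. interest=⌊407790·63/10000⌋=2569; principal=197759-2569=195190; balance=407790-195190=212600
13. interest=⌊212600·63/10000⌋=1339; principal=197759-1339=196420; balance=212600-196420=16180
14. interest=⌊16180·63/10000⌋=101; principal=min(197759-101,16180)=16180; balance=16180-16180=0

1 15598 182161 2293729
2 14450 183309 2110420
3 13295 184464 1925956
4 12133 185626 1740330
5 10964 186795 1553535
6 9787 187972 1365563
7 8603 189156 1176407
8 7411 190348 986059
9 6212 191547 794512
10 5005 192754 601758
11 3791 193968 407790
12 2569 195190 212600
13 1339 196420 16180
14 101 16180 0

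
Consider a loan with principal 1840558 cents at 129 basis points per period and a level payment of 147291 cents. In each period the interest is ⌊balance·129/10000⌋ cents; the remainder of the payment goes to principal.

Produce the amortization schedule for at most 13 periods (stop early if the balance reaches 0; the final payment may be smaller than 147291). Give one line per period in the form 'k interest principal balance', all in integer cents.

1 23743 123548 1717010
2 22149 125142 1591868
3 20535 126756 1465112
4 18899 128392 1336720
5 17243 130048 1206672
6 15566 131725 1074947
7 13866 133425 941522
8 12145 135146 806376
9 10402 136889 669487
10 8636 138655 530832
11 6847 140444 390388
12 5036 142255 248133
13 3200 144091 104042

1. interest=⌊1840558·129/10000⌋=23743; principal=147291-23743=123548; balance=1840558-123548=1717010
2. interest=⌊1717010·129/10000⌋=22149; principal=147291-22149=125142; balance=1717010-125142=1591868
3. interest=⌊1591868·129/10000⌋=20535; principal=147291-20535=126756; balance=1591868-126756=1465112
4. interest=⌊1465112·129/10000⌋=18899; principal=147291-18899=128392; balance=1465112-128392=1336720
5. interest=⌊1336720·129/10000⌋=17243; principal=147291-17243=130048; balance=1336720-130048=1206672
6. interest=⌊1206672·129/10000⌋=15566; principal=147291-15566=131725; balance=1206672-131725=1074947
7. interest=⌊1074947·129/10000⌋=13866; principal=147291-13866=133425; balance=1074947-133425=941522
8. interest=⌊941522·129/10000⌋=12145; principal=147291-12145=135146; balance=941522-135146=806376
9. interest=⌊806376·129/10000⌋=10402; principal=147291-10402=136889; balance=806376-136889=669487
10. interest=⌊669487·129/10000⌋=8636; principal=147291-8636=138655; balance=669487-138655=530832
11. interest=⌊530832·129/10000⌋=6847; principal=147291-6847=140444; balance=530832-140444=390388
12. interest=⌊390388·129/10000⌋=5036; principal=147291-5036=142255; balance=390388-142255=248133
13. interest=⌊248133·129/10000⌋=3200; principal=147291-3200=144091; balance=248133-144091=104042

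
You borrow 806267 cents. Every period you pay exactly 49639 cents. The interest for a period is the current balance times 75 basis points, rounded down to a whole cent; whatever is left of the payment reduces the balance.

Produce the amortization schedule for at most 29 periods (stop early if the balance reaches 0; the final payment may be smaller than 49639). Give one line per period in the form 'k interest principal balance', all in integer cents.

1. interest=⌊806267·75/10000⌋=6047; principal=49639-6047=43592; balance=806267-43592=762675
2. interest=⌊762675·75/10000⌋=5720; principal=49639-5720=43919; balance=762675-43919=718756
3. interest=⌊718756·75/10000⌋=5390; principal=49639-5390=44249; balance=718756-44249=674507
4. interest=⌊674507·75/10000⌋=5058; principal=49639-5058=44581; balance=674507-44581=629926
5. interest=⌊629926·75/10000⌋=4724; principal=49639-4724=44915; balance=629926-44915=585011
6. interest=⌊585011·75/10000⌋=4387; principal=49639-4387=45252; balance=585011-45252=539759
7. interest=⌊539759·75/10000⌋=4048; principal=49639-4048=45591; balance=539759-45591=494168
8. interest=⌊494168·75/10000⌋=3706; principal=49639-3706=45933; balance=494168-45933=448235
9. interest=⌊448235·75/10000⌋=3361; principal=49639-3361=46278; balance=448235-46278=401957
10. interest=⌊401957·75/10000⌋=3014; principal=49639-3014=46625; balance=401957-46625=355332
11. interest=⌊355332·75/10000⌋=2664; principal=49639-2664=46975; balance=355332-46975=308357
12. interest=⌊308357·75/10000⌋=2312; principal=49639-2312=47327; balance=308357-47327=261030
13. interest=⌊261030·75/10000⌋=1957; principal=49639-1957=47682; balance=261030-47682=213348
14. interest=⌊213348·75/10000⌋=1600; principal=49639-1600=48039; balance=213348-48039=165309
15. interest=⌊165309·75/10000⌋=1239; principal=49639-1239=48400; balance=165309-48400=116909
16. interest=⌊116909·75/10000⌋=876; principal=49639-876=48763; balance=116909-48763=68146
17. interest=⌊68146·75/10000⌋=511; principal=49639-511=49128; balance=68146-49128=19018
18. interest=⌊19018·75/10000⌋=142; principal=min(49639-142,19018)=19018; balance=19018-19018=0

1 6047 43592 762675
2 5720 43919 718756
3 5390 44249 674507
4 5058 44581 629926
5 4724 44915 585011
6 4387 45252 539759
7 4048 45591 494168
8 3706 45933 448235
9 3361 46278 401957
10 3014 46625 355332
11 2664 46975 308357
12 2312 47327 261030
13 1957 47682 213348
14 1600 48039 165309
15 1239 48400 116909
16 876 48763 68146
17 511 49128 19018
18 142 19018 0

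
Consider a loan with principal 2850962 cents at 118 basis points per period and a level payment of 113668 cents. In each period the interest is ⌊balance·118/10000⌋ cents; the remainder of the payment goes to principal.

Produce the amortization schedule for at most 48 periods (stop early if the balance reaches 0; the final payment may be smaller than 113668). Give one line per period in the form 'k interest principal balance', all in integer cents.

1 33641 80027 2770935
2 32697 80971 2689964
3 31741 81927 2608037
4 30774 82894 2525143
5 29796 83872 2441271
6 28806 84862 2356409
7 27805 85863 2270546
8 26792 86876 2183670
9 25767 87901 2095769
10 24730 88938 2006831
11 23680 89988 1916843
12 22618 91050 1825793
13 21544 92124 1733669
14 20457 93211 1640458
15 19357 94311 1546147
16 18244 95424 1450723
17 17118 96550 1354173
18 15979 97689 1256484
19 14826 98842 1157642
20 13660 100008 1057634
21 12480 101188 956446
22 11286 102382 854064
23 10077 103591 750473
24 8855 104813 645660
25 7618 106050 539610
26 6367 107301 432309
27 5101 108567 323742
28 3820 109848 213894
29 2523 111145 102749
30 1212 102749 0

1. interest=⌊2850962·118/10000⌋=33641; principal=113668-33641=80027; balance=2850962-80027=2770935
2. interest=⌊2770935·118/10000⌋=32697; principal=113668-32697=80971; balance=2770935-80971=2689964
3. interest=⌊2689964·118/10000⌋=31741; principal=113668-31741=81927; balance=2689964-81927=2608037
4. interest=⌊2608037·118/10000⌋=30774; principal=113668-30774=82894; balance=2608037-82894=2525143
5. interest=⌊2525143·118/10000⌋=29796; principal=113668-29796=83872; balance=2525143-83872=2441271
6. interest=⌊2441271·118/10000⌋=28806; principal=113668-28806=84862; balance=2441271-84862=2356409
7. interest=⌊2356409·118/10000⌋=27805; principal=113668-27805=85863; balance=2356409-85863=2270546
8. interest=⌊2270546·118/10000⌋=26792; principal=113668-26792=86876; balance=2270546-86876=2183670
9. interest=⌊2183670·118/10000⌋=25767; principal=113668-25767=87901; balance=2183670-87901=2095769
10. interest=⌊2095769·118/10000⌋=24730; principal=113668-24730=88938; balance=2095769-88938=2006831
11. interest=⌊2006831·118/10000⌋=23680; principal=113668-23680=89988; balance=2006831-89988=1916843
12. interest=⌊1916843·118/10000⌋=22618; principal=113668-22618=91050; balance=1916843-91050=1825793
13. interest=⌊1825793·118/10000⌋=21544; principal=113668-21544=92124; balance=1825793-92124=1733669
14. interest=⌊1733669·118/10000⌋=20457; principal=113668-20457=93211; balance=1733669-93211=1640458
15. interest=⌊1640458·118/10000⌋=19357; principal=113668-19357=94311; balance=1640458-94311=1546147
16. interest=⌊1546147·118/10000⌋=18244; principal=113668-18244=95424; balance=1546147-95424=1450723
17. interest=⌊1450723·118/10000⌋=17118; principal=113668-17118=96550; balance=1450723-96550=1354173
18. interest=⌊1354173·118/10000⌋=15979; principal=113668-15979=97689; balance=1354173-97689=1256484
19. interest=⌊1256484·118/10000⌋=14826; principal=113668-14826=98842; balance=1256484-98842=1157642
20. interest=⌊1157642·118/10000⌋=13660; principal=113668-13660=100008; balance=1157642-100008=1057634
21. interest=⌊1057634·118/10000⌋=12480; principal=113668-12480=101188; balance=1057634-101188=956446
22. interest=⌊956446·118/10000⌋=11286; principal=113668-11286=102382; balance=956446-102382=854064
23. interest=⌊854064·118/10000⌋=10077; principal=113668-10077=103591; balance=854064-103591=750473
24. interest=⌊750473·118/10000⌋=8855; principal=113668-8855=104813; balance=750473-104813=645660
25. interest=⌊645660·118/10000⌋=7618; principal=113668-7618=106050; balance=645660-106050=539610
26. interest=⌊539610·118/10000⌋=6367; principal=113668-6367=107301; balance=539610-107301=432309
27. interest=⌊432309·118/10000⌋=5101; principal=113668-5101=108567; balance=432309-108567=323742
28. interest=⌊323742·118/10000⌋=3820; principal=113668-3820=109848; balance=323742-109848=213894
29. interest=⌊213894·118/10000⌋=2523; principal=113668-2523=111145; balance=213894-111145=102749
30. interest=⌊102749·118/10000⌋=1212; principal=min(113668-1212,102749)=102749; balance=102749-102749=0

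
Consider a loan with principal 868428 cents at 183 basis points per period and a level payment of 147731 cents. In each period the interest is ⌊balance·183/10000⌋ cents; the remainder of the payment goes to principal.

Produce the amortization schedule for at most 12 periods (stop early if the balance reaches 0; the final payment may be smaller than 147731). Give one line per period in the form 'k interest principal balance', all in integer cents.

1. interest=⌊868428·183/10000⌋=15892; principal=147731-15892=131839; balance=868428-131839=736589
2. interest=⌊736589·183/10000⌋=13479; principal=147731-13479=134252; balance=736589-134252=602337
3. interest=⌊602337·183/10000⌋=11022; principal=147731-11022=136709; balance=602337-136709=465628
4. interest=⌊465628·183/10000⌋=8520; principal=147731-8520=139211; balance=465628-139211=326417
5. interest=⌊326417·183/10000⌋=5973; principal=147731-5973=141758; balance=326417-141758=184659
6. interest=⌊184659·183/10000⌋=3379; principal=147731-3379=144352; balance=184659-144352=40307
7. interest=⌊40307·183/10000⌋=737; principal=min(147731-737,40307)=40307; balance=40307-40307=0

1 15892 131839 736589
2 13479 134252 602337
3 11022 136709 465628
4 8520 139211 326417
5 5973 141758 184659
6 3379 144352 40307
7 737 40307 0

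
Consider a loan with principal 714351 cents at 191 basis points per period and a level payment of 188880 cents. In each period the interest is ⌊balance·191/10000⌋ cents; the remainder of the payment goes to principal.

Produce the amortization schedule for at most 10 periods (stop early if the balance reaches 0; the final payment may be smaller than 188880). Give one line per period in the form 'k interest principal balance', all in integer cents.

1. interest=⌊714351·191/10000⌋=13644; principal=188880-13644=175236; balance=714351-175236=539115
2. interest=⌊539115·191/10000⌋=10297; principal=188880-10297=178583; balance=539115-178583=360532
3. interest=⌊360532·191/10000⌋=6886; principal=188880-6886=181994; balance=360532-181994=178538
4. interest=⌊178538·191/10000⌋=3410; principal=min(188880-3410,178538)=178538; balance=178538-178538=0

1 13644 175236 539115
2 10297 178583 360532
3 6886 181994 178538
4 3410 178538 0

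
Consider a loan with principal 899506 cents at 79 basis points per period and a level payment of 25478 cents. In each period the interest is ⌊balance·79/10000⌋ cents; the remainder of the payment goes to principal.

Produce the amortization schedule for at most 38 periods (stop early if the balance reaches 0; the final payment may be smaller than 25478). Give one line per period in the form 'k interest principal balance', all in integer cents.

1. interest=⌊899506·79/10000⌋=7106; principal=25478-7106=18372; balance=899506-18372=881134
2. interest=⌊881134·79/10000⌋=6960; principal=25478-6960=18518; balance=881134-18518=862616
3. interest=⌊862616·79/10000⌋=6814; principal=25478-6814=18664; balance=862616-18664=843952
4. interest=⌊843952·79/10000⌋=6667; principal=25478-6667=18811; balance=843952-18811=825141
5. interest=⌊825141·79/10000⌋=6518; principal=25478-6518=18960; balance=825141-18960=806181
6. interest=⌊806181·79/10000⌋=6368; principal=25478-6368=19110; balance=806181-19110=787071
7. interest=⌊787071·79/10000⌋=6217; principal=25478-6217=19261; balance=787071-19261=767810
8. interest=⌊767810·79/10000⌋=6065; principal=25478-6065=19413; balance=767810-19413=748397
9. interest=⌊748397·79/10000⌋=5912; principal=25478-5912=19566; balance=748397-19566=728831
10. interest=⌊728831·79/10000⌋=5757; principal=25478-5757=19721; balance=728831-19721=709110
11. interest=⌊709110·79/10000⌋=5601; principal=25478-5601=19877; balance=709110-19877=689233
12. interest=⌊689233·79/10000⌋=5444; principal=25478-5444=20034; balance=689233-20034=669199
13. interest=⌊669199·79/10000⌋=5286; principal=25478-5286=20192; balance=669199-20192=649007
14. interest=⌊649007·79/10000⌋=5127; principal=25478-5127=20351; balance=649007-20351=628656
15. interest=⌊628656·79/10000⌋=4966; principal=25478-4966=20512; balance=628656-20512=608144
16. interest=⌊608144·79/10000⌋=4804; principal=25478-4804=20674; balance=608144-20674=587470
17. interest=⌊587470·79/10000⌋=4641; principal=25478-4641=20837; balance=587470-20837=566633
18. interest=⌊566633·79/10000⌋=4476; principal=25478-4476=21002; balance=566633-21002=545631
19. interest=⌊545631·79/10000⌋=4310; principal=25478-4310=21168; balance=545631-21168=524463
20. interest=⌊524463·79/10000⌋=4143; principal=25478-4143=21335; balance=524463-21335=503128
21. interest=⌊503128·79/10000⌋=3974; principal=25478-3974=21504; balance=503128-21504=481624
22. interest=⌊481624·79/10000⌋=3804; principal=25478-3804=21674; balance=481624-21674=459950
23. interest=⌊459950·79/10000⌋=3633; principal=25478-3633=21845; balance=459950-21845=438105
24. interest=⌊438105·79/10000⌋=3461; principal=25478-3461=22017; balance=438105-22017=416088
25. interest=⌊416088·79/10000⌋=3287; principal=25478-3287=22191; balance=416088-22191=393897
26. interest=⌊393897·79/10000⌋=3111; principal=25478-3111=22367; balance=393897-22367=371530
27. interest=⌊371530·79/10000⌋=2935; principal=25478-2935=22543; balance=371530-22543=348987
28. interest=⌊348987·79/10000⌋=2756; principal=25478-2756=22722; balance=348987-22722=326265
29. interest=⌊326265·79/10000⌋=2577; principal=25478-2577=22901; balance=326265-22901=303364
30. interest=⌊303364·79/10000⌋=2396; principal=25478-2396=23082; balance=303364-23082=280282
31. interest=⌊280282·79/10000⌋=2214; principal=25478-2214=23264; balance=280282-23264=257018
32. interest=⌊257018·79/10000⌋=2030; principal=25478-2030=23448; balance=257018-23448=233570
33. interest=⌊233570·79/10000⌋=1845; principal=25478-1845=23633; balance=233570-23633=209937
34. interest=⌊209937·79/10000⌋=1658; principal=25478-1658=23820; balance=209937-23820=186117
35. interest=⌊186117·79/10000⌋=1470; principal=25478-1470=24008; balance=186117-24008=162109
36. interest=⌊162109·79/10000⌋=1280; principal=25478-1280=24198; balance=162109-24198=137911
37. interest=⌊137911·79/10000⌋=1089; principal=25478-1089=24389; balance=137911-24389=113522
38. interest=⌊113522·79/10000⌋=896; principal=25478-896=24582; balance=113522-24582=88940

1 7106 18372 881134
2 6960 18518 862616
3 6814 18664 843952
4 6667 18811 825141
5 6518 18960 806181
6 6368 19110 787071
7 6217 19261 767810
8 6065 19413 748397
9 5912 19566 728831
10 5757 19721 709110
11 5601 19877 689233
12 5444 20034 669199
13 5286 20192 649007
14 5127 20351 628656
15 4966 20512 608144
16 4804 20674 587470
17 4641 20837 566633
18 4476 21002 545631
19 4310 21168 524463
20 4143 21335 503128
21 3974 21504 481624
22 3804 21674 459950
23 3633 21845 438105
24 3461 22017 416088
25 3287 22191 393897
26 3111 22367 371530
27 2935 22543 348987
28 2756 22722 326265
29 2577 22901 303364
30 2396 23082 280282
31 2214 23264 257018
32 2030 23448 233570
33 1845 23633 209937
34 1658 23820 186117
35 1470 24008 162109
36 1280 24198 137911
37 1089 24389 113522
38 896 24582 88940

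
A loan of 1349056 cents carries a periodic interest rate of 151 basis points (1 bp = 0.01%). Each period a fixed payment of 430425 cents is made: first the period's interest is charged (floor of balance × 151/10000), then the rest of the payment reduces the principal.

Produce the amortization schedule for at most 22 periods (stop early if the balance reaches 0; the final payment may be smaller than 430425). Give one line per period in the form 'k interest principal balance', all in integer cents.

1 20370 410055 939001
2 14178 416247 522754
3 7893 422532 100222
4 1513 100222 0

1. interest=⌊1349056·151/10000⌋=20370; principal=430425-20370=410055; balance=1349056-410055=939001
2. interest=⌊939001·151/10000⌋=14178; principal=430425-14178=416247; balance=939001-416247=522754
3. interest=⌊522754·151/10000⌋=7893; principal=430425-7893=422532; balance=522754-422532=100222
4. interest=⌊100222·151/10000⌋=1513; principal=min(430425-1513,100222)=100222; balance=100222-100222=0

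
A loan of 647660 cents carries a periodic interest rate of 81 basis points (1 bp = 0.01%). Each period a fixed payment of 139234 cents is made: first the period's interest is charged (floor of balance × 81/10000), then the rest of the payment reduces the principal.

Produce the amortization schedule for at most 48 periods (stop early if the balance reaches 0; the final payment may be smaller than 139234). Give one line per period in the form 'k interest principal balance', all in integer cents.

1. interest=⌊647660·81/10000⌋=5246; principal=139234-5246=133988; balance=647660-133988=513672
2. interest=⌊513672·81/10000⌋=4160; principal=139234-4160=135074; balance=513672-135074=378598
3. interest=⌊378598·81/10000⌋=3066; principal=139234-3066=136168; balance=378598-136168=242430
4. interest=⌊242430·81/10000⌋=1963; principal=139234-1963=137271; balance=242430-137271=105159
5. interest=⌊105159·81/10000⌋=851; principal=min(139234-851,105159)=105159; balance=105159-105159=0

1 5246 133988 513672
2 4160 135074 378598
3 3066 136168 242430
4 1963 137271 105159
5 851 105159 0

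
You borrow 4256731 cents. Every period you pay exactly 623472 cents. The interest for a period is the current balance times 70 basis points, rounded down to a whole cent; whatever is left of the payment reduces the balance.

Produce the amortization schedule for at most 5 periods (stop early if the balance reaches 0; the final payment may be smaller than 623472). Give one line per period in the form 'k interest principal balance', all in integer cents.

1 29797 593675 3663056
2 25641 597831 3065225
3 21456 602016 2463209
4 17242 606230 1856979
5 12998 610474 1246505

1. interest=⌊4256731·70/10000⌋=29797; principal=623472-29797=593675; balance=4256731-593675=3663056
2. interest=⌊3663056·70/10000⌋=25641; principal=623472-25641=597831; balance=3663056-597831=3065225
3. interest=⌊3065225·70/10000⌋=21456; principal=623472-21456=602016; balance=3065225-602016=2463209
4. interest=⌊2463209·70/10000⌋=17242; principal=623472-17242=606230; balance=2463209-606230=1856979
5. interest=⌊1856979·70/10000⌋=12998; principal=623472-12998=610474; balance=1856979-610474=1246505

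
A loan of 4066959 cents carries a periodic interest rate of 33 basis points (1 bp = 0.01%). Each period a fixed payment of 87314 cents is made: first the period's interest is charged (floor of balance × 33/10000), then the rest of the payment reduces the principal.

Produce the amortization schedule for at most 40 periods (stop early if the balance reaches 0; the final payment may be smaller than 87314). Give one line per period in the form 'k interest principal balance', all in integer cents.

1 13420 73894 3993065
2 13177 74137 3918928
3 12932 74382 3844546
4 12687 74627 3769919
5 12440 74874 3695045
6 12193 75121 3619924
7 11945 75369 3544555
8 11697 75617 3468938
9 11447 75867 3393071
10 11197 76117 3316954
11 10945 76369 3240585
12 10693 76621 3163964
13 10441 76873 3087091
14 10187 77127 3009964
15 9932 77382 2932582
16 9677 77637 2854945
17 9421 77893 2777052
18 9164 78150 2698902
19 8906 78408 2620494
20 8647 78667 2541827
21 8388 78926 2462901
22 8127 79187 2383714
23 7866 79448 2304266
24 7604 79710 2224556
25 7341 79973 2144583
26 7077 80237 2064346
27 6812 80502 1983844
28 6546 80768 1903076
29 6280 81034 1822042
30 6012 81302 1740740
31 5744 81570 1659170
32 5475 81839 1577331
33 5205 82109 1495222
34 4934 82380 1412842
35 4662 82652 1330190
36 4389 82925 1247265
37 4115 83199 1164066
38 3841 83473 1080593
39 3565 83749 996844
40 3289 84025 912819

1. interest=⌊4066959·33/10000⌋=13420; principal=87314-13420=73894; balance=4066959-73894=3993065
2. interest=⌊3993065·33/10000⌋=13177; principal=87314-13177=74137; balance=3993065-74137=3918928
3. interest=⌊3918928·33/10000⌋=12932; principal=87314-12932=74382; balance=3918928-74382=3844546
4. interest=⌊3844546·33/10000⌋=12687; principal=87314-12687=74627; balance=3844546-74627=3769919
5. interest=⌊3769919·33/10000⌋=12440; principal=87314-12440=74874; balance=3769919-74874=3695045
6. interest=⌊3695045·33/10000⌋=12193; principal=87314-12193=75121; balance=3695045-75121=3619924
7. interest=⌊3619924·33/10000⌋=11945; principal=87314-11945=75369; balance=3619924-75369=3544555
8. interest=⌊3544555·33/10000⌋=11697; principal=87314-11697=75617; balance=3544555-75617=3468938
9. interest=⌊3468938·33/10000⌋=11447; principal=87314-11447=75867; balance=3468938-75867=3393071
10. interest=⌊3393071·33/10000⌋=11197; principal=87314-11197=76117; balance=3393071-76117=3316954
11. interest=⌊3316954·33/10000⌋=10945; principal=87314-10945=76369; balance=3316954-76369=3240585
12. interest=⌊3240585·33/10000⌋=10693; principal=87314-10693=76621; balance=3240585-76621=3163964
13. interest=⌊3163964·33/10000⌋=10441; principal=87314-10441=76873; balance=3163964-76873=3087091
14. interest=⌊3087091·33/10000⌋=10187; principal=87314-10187=77127; balance=3087091-77127=3009964
15. interest=⌊3009964·33/10000⌋=9932; principal=87314-9932=77382; balance=3009964-77382=2932582
16. interest=⌊2932582·33/10000⌋=9677; principal=87314-9677=77637; balance=2932582-77637=2854945
17. interest=⌊2854945·33/10000⌋=9421; principal=87314-9421=77893; balance=2854945-77893=2777052
18. interest=⌊2777052·33/10000⌋=9164; principal=87314-9164=78150; balance=2777052-78150=2698902
19. interest=⌊2698902·33/10000⌋=8906; principal=87314-8906=78408; balance=2698902-78408=2620494
20. interest=⌊2620494·33/10000⌋=8647; principal=87314-8647=78667; balance=2620494-78667=2541827
21. interest=⌊2541827·33/10000⌋=8388; principal=87314-8388=78926; balance=2541827-78926=2462901
22. interest=⌊2462901·33/10000⌋=8127; principal=87314-8127=79187; balance=2462901-79187=2383714
23. interest=⌊2383714·33/10000⌋=7866; principal=87314-7866=79448; balance=2383714-79448=2304266
24. interest=⌊2304266·33/10000⌋=7604; principal=87314-7604=79710; balance=2304266-79710=2224556
25. interest=⌊2224556·33/10000⌋=7341; principal=87314-7341=79973; balance=2224556-79973=2144583
26. interest=⌊2144583·33/10000⌋=7077; principal=87314-7077=80237; balance=2144583-80237=2064346
27. interest=⌊2064346·33/10000⌋=6812; principal=87314-6812=80502; balance=2064346-80502=1983844
28. interest=⌊1983844·33/10000⌋=6546; principal=87314-6546=80768; balance=1983844-80768=1903076
29. interest=⌊1903076·33/10000⌋=6280; principal=87314-6280=81034; balance=1903076-81034=1822042
30. interest=⌊1822042·33/10000⌋=6012; principal=87314-6012=81302; balance=1822042-81302=1740740
31. interest=⌊1740740·33/10000⌋=5744; principal=87314-5744=81570; balance=1740740-81570=1659170
32. interest=⌊1659170·33/10000⌋=5475; principal=87314-5475=81839; balance=1659170-81839=1577331
33. interest=⌊1577331·33/10000⌋=5205; principal=87314-5205=82109; balance=1577331-82109=1495222
34. interest=⌊1495222·33/10000⌋=4934; principal=87314-4934=82380; balance=1495222-82380=1412842
35. interest=⌊1412842·33/10000⌋=4662; principal=87314-4662=82652; balance=1412842-82652=1330190
36. interest=⌊1330190·33/10000⌋=4389; principal=87314-4389=82925; balance=1330190-82925=1247265
37. interest=⌊1247265·33/10000⌋=4115; principal=87314-4115=83199; balance=1247265-83199=1164066
38. interest=⌊1164066·33/10000⌋=3841; principal=87314-3841=83473; balance=1164066-83473=1080593
39. interest=⌊1080593·33/10000⌋=3565; principal=87314-3565=83749; balance=1080593-83749=996844
40. interest=⌊996844·33/10000⌋=3289; principal=87314-3289=84025; balance=996844-84025=912819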